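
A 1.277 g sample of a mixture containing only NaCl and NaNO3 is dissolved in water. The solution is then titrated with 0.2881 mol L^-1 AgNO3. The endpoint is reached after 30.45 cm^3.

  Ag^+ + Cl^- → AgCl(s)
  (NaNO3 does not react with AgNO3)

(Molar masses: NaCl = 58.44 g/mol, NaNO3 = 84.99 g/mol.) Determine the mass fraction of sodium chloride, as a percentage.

40.15 %

n(AgNO3) = 0.03045 × 0.2881 = 8.773 × 10^-3 mol
Let x = n(NaCl), y = n(NaNO3).
Titrant: 1x = 8.773 × 10^-3;  mass: 58.44x + 84.99y = 1.277
Solving, x = 8.773 × 10^-3 mol, y = 8.993 × 10^-3 mol
mass of NaCl = 8.773 × 10^-3 × 58.44 = 0.5127 g
% NaCl = 0.5127 / 1.277 × 100 = 40.15 %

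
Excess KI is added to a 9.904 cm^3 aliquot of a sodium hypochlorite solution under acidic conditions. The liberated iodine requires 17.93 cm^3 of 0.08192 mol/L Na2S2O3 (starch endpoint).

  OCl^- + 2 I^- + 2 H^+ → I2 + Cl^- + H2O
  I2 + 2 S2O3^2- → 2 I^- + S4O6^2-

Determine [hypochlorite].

0.07415 mol/L

n(S2O3^2-) = 0.01793 × 0.08192 = 1.469 × 10^-3 mol
n(I2) = n(S2O3^2-)/2 = 7.344 × 10^-4 mol
n(OCl^-) in the aliquot = 7.344 × 10^-4 mol (1:1 ratio)
[OCl^-] = 7.344 × 10^-4 / 0.009904 = 0.07415 mol/L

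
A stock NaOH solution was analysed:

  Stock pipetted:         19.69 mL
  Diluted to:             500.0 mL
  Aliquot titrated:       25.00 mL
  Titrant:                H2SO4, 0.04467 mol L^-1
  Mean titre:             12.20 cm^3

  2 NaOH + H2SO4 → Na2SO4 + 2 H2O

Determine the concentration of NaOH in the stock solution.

n(H2SO4) = 0.01220 × 0.04467 = 5.450 × 10^-4 mol
From the 2:1 ratio, n(NaOH) in the aliquot = 2/1 × 5.450 × 10^-4 = 1.090 × 10^-3 mol
[NaOH]_dilute = 1.090 × 10^-3 / 0.02500 = 0.04360 mol/L
Dilution factor = 500.0 / 19.69 = 25.39
[NaOH]_stock = 0.04360 × 25.39 = 1.107 mol/L

1.107 mol/L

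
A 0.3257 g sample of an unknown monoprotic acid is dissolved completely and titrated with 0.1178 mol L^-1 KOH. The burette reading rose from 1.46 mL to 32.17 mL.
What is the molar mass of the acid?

n(KOH) = 0.03071 L × 0.1178 mol/L = 3.618 × 10^-3 mol
n(HA) = 3.618 × 10^-3 mol (1:1 ratio)
M = m / n = 0.3257 g / 3.618 × 10^-3 mol = 90.03 g/mol

90.03 g/mol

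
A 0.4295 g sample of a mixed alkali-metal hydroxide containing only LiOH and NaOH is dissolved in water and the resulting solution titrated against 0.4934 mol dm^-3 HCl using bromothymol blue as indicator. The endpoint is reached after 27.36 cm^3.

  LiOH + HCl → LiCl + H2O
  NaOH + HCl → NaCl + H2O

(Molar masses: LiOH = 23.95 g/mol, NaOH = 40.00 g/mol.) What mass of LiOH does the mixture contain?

n(HCl) = 0.02736 × 0.4934 = 0.01350 mol
Let x = n(LiOH), y = n(NaOH).
Titrant: 1x + 1y = 0.01350;  mass: 23.95x + 40.00y = 0.4295
Solving, x = 6.883 × 10^-3 mol, y = 6.616 × 10^-3 mol
mass of LiOH = 6.883 × 10^-3 × 23.95 = 0.1649 g

0.1649 g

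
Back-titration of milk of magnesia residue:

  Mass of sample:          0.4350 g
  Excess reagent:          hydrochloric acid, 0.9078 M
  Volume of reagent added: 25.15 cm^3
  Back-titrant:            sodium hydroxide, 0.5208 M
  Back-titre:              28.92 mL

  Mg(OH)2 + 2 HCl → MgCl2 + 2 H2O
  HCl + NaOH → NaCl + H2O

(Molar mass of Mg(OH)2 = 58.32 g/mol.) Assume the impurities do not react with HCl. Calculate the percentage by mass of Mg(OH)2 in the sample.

n(HCl) added = 0.02515 × 0.9078 = 0.02283 mol
n(NaOH) used in back-titration = 0.02892 × 0.5208 = 0.01506 mol
n(HCl) left over = 0.01506 mol (1:1 ratio)
n(HCl) consumed by analyte = 0.02283 − 0.01506 = 7.770 × 10^-3 mol
From the 1:2 ratio, n(Mg(OH)2) = 1/2 × 7.770 × 10^-3 = 3.885 × 10^-3 mol
mass of Mg(OH)2 = 3.885 × 10^-3 × 58.32 = 0.2266 g
% Mg(OH)2 = 0.2266 / 0.4350 × 100 = 52.08 %

52.08 %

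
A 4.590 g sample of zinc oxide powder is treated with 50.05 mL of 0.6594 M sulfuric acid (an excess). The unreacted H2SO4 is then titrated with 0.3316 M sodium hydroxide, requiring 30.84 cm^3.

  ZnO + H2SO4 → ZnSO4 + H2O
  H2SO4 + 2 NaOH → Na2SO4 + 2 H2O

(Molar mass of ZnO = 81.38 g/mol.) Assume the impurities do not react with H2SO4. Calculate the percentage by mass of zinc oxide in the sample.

49.45 %

n(H2SO4) added = 0.05005 × 0.6594 = 0.03300 mol
n(NaOH) used in back-titration = 0.03084 × 0.3316 = 0.01023 mol
From the 1:2 ratio, n(H2SO4) left over = 1/2 × 0.01023 = 5.113 × 10^-3 mol
n(H2SO4) consumed by analyte = 0.03300 − 5.113 × 10^-3 = 0.02789 mol
n(ZnO) = 0.02789 mol (1:1 ratio)
mass of ZnO = 0.02789 × 81.38 = 2.270 g
% ZnO = 2.270 / 4.590 × 100 = 49.45 %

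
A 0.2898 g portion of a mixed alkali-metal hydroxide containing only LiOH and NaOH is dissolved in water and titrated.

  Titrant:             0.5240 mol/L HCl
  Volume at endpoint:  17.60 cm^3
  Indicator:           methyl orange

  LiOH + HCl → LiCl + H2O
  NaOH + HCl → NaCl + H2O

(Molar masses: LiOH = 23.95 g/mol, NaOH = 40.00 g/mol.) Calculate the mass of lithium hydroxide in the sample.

0.1180 g

n(HCl) = 0.01760 × 0.5240 = 9.222 × 10^-3 mol
Let x = n(LiOH), y = n(NaOH).
Titrant: 1x + 1y = 9.222 × 10^-3;  mass: 23.95x + 40.00y = 0.2898
Solving, x = 4.928 × 10^-3 mol, y = 4.294 × 10^-3 mol
mass of LiOH = 4.928 × 10^-3 × 23.95 = 0.1180 g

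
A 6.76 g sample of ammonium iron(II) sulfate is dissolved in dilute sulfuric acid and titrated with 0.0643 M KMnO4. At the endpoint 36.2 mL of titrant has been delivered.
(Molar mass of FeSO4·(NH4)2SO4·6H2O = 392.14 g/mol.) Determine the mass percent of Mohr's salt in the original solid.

MnO4^- + 5 Fe^2+ + 8 H^+ → Mn^2+ + 5 Fe^3+ + 4 H2O
n(KMnO4) = 0.0362 L × 0.0643 mol/L = 2.33 × 10^-3 mol
From the 5:1 ratio, n(FeSO4·(NH4)2SO4·6H2O) = 5/1 × 2.33 × 10^-3 = 0.0116 mol
mass of FeSO4·(NH4)2SO4·6H2O = 0.0116 × 392.14 g/mol = 4.56 g
% FeSO4·(NH4)2SO4·6H2O = 4.56 / 6.76 × 100 = 67.5 %

67.5 %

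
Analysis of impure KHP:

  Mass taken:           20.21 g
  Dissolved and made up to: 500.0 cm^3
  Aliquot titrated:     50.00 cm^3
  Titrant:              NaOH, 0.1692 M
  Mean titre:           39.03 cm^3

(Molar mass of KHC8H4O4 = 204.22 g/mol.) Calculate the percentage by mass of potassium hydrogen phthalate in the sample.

66.73 %

KHC8H4O4 + NaOH → KNaC8H4O4 + H2O
n(NaOH) per titration = 0.03903 × 0.1692 = 6.604 × 10^-3 mol
n(KHC8H4O4) in each aliquot = 6.604 × 10^-3 mol (1:1 ratio)
n(KHC8H4O4) in the whole flask = 6.604 × 10^-3 × 500.0/50.00 = 0.06604 mol
mass of KHC8H4O4 = 0.06604 × 204.22 = 13.49 g
% KHC8H4O4 = 13.49 / 20.21 × 100 = 66.73 %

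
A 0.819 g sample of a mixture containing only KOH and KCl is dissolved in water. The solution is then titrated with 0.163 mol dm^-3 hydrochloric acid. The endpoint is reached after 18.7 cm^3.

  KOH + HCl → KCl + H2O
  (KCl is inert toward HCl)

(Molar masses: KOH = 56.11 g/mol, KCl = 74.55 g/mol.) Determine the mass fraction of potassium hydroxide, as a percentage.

n(HCl) = 0.0187 × 0.163 = 3.05 × 10^-3 mol
Let x = n(KOH), y = n(KCl).
Titrant: 1x = 3.05 × 10^-3;  mass: 56.11x + 74.55y = 0.819
Solving, x = 3.05 × 10^-3 mol, y = 8.69 × 10^-3 mol
mass of KOH = 3.05 × 10^-3 × 56.11 = 0.171 g
% KOH = 0.171 / 0.819 × 100 = 20.9 %

20.9 %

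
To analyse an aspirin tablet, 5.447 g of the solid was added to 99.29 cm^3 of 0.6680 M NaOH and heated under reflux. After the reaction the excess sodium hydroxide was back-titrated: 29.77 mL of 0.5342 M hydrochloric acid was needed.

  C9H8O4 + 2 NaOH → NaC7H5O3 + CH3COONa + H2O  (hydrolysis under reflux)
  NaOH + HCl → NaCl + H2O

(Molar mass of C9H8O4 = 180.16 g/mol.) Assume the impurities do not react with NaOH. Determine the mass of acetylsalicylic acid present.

n(NaOH) added = 0.09929 × 0.6680 = 0.06633 mol
n(HCl) used in back-titration = 0.02977 × 0.5342 = 0.01590 mol
n(NaOH) left over = 0.01590 mol (1:1 ratio)
n(NaOH) consumed by analyte = 0.06633 − 0.01590 = 0.05042 mol
From the 1:2 ratio, n(C9H8O4) = 1/2 × 0.05042 = 0.02521 mol
mass of C9H8O4 = 0.02521 × 180.16 = 4.542 g

4.542 g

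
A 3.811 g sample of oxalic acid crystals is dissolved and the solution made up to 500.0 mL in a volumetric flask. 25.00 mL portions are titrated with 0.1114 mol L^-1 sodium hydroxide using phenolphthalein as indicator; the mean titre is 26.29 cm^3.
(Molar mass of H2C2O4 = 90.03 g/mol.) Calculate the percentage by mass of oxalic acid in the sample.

H2C2O4 + 2 NaOH → Na2C2O4 + 2 H2O
n(NaOH) per titration = 0.02629 × 0.1114 = 2.929 × 10^-3 mol
From the 1:2 ratio, n(H2C2O4) in each aliquot = 1/2 × 2.929 × 10^-3 = 1.464 × 10^-3 mol
n(H2C2O4) in the whole flask = 1.464 × 10^-3 × 500.0/25.00 = 0.02929 mol
mass of H2C2O4 = 0.02929 × 90.03 = 2.637 g
% H2C2O4 = 2.637 / 3.811 × 100 = 69.19 %

69.19 %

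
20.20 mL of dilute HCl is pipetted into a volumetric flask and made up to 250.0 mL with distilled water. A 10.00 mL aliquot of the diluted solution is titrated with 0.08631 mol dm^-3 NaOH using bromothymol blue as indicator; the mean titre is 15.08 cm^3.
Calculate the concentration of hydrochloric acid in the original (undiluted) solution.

HCl + NaOH → NaCl + H2O
n(NaOH) = 0.01508 × 0.08631 = 1.302 × 10^-3 mol
n(HCl) in the aliquot = 1.302 × 10^-3 mol (1:1 ratio)
[HCl]_dilute = 1.302 × 10^-3 / 0.01000 = 0.1302 mol/L
Dilution factor = 250.0 / 20.20 = 12.38
[HCl]_stock = 0.1302 × 12.38 = 1.611 mol/L

1.611 mol/L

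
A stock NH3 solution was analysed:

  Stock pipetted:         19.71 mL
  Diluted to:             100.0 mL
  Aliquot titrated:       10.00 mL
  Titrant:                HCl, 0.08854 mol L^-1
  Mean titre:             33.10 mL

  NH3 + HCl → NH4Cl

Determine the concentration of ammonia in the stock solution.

1.487 mol/L

n(HCl) = 0.03310 × 0.08854 = 2.931 × 10^-3 mol
n(NH3) in the aliquot = 2.931 × 10^-3 mol (1:1 ratio)
[NH3]_dilute = 2.931 × 10^-3 / 0.01000 = 0.2931 mol/L
Dilution factor = 100.0 / 19.71 = 5.074
[NH3]_stock = 0.2931 × 5.074 = 1.487 mol/L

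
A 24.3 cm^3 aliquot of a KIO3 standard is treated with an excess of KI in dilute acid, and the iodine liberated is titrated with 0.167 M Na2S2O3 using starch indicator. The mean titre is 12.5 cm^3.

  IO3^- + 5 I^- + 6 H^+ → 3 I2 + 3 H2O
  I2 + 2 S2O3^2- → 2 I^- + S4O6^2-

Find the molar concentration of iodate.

0.0143 M

n(S2O3^2-) = 0.0125 × 0.167 = 2.09 × 10^-3 mol
n(I2) = n(S2O3^2-)/2 = 1.04 × 10^-3 mol
From the 1:3 ratio, n(IO3^-) in the aliquot = 1/3 × 1.04 × 10^-3 = 3.48 × 10^-4 mol
[IO3^-] = 3.48 × 10^-4 / 0.0243 = 0.0143 mol/L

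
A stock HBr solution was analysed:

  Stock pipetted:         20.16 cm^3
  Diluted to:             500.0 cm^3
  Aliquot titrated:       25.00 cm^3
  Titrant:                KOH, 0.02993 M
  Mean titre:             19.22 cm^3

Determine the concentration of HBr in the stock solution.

HBr + KOH → KBr + H2O
n(KOH) = 0.01922 × 0.02993 = 5.753 × 10^-4 mol
n(HBr) in the aliquot = 5.753 × 10^-4 mol (1:1 ratio)
[HBr]_dilute = 5.753 × 10^-4 / 0.02500 = 0.02301 mol/L
Dilution factor = 500.0 / 20.16 = 24.80
[HBr]_stock = 0.02301 × 24.80 = 0.5707 mol/L

0.5707 M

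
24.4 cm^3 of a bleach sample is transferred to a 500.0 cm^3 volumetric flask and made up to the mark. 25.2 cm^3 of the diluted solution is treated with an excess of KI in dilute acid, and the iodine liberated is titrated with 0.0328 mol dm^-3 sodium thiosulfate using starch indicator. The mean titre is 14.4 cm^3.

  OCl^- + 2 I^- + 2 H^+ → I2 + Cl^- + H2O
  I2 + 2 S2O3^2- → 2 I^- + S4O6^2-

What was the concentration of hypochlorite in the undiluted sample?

n(S2O3^2-) = 0.0144 × 0.0328 = 4.72 × 10^-4 mol
n(I2) = n(S2O3^2-)/2 = 2.36 × 10^-4 mol
n(OCl^-) in the aliquot = 2.36 × 10^-4 mol (1:1 ratio)
[OCl^-]_dilute = 2.36 × 10^-4 / 0.0252 = 0.00937 mol/L
[OCl^-]_original = 0.00937 × 500.0/24.4 = 0.192 mol/L

0.192 mol/L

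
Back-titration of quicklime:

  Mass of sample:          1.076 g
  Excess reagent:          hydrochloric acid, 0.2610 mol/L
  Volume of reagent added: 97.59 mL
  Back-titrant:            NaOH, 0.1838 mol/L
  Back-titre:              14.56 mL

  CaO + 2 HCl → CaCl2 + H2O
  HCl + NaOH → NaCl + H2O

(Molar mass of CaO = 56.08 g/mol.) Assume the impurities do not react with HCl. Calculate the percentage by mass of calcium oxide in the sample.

n(HCl) added = 0.09759 × 0.2610 = 0.02547 mol
n(NaOH) used in back-titration = 0.01456 × 0.1838 = 2.676 × 10^-3 mol
n(HCl) left over = 2.676 × 10^-3 mol (1:1 ratio)
n(HCl) consumed by analyte = 0.02547 − 2.676 × 10^-3 = 0.02279 mol
From the 1:2 ratio, n(CaO) = 1/2 × 0.02279 = 0.01140 mol
mass of CaO = 0.01140 × 56.08 = 0.6392 g
% CaO = 0.6392 / 1.076 × 100 = 59.40 %

59.40 %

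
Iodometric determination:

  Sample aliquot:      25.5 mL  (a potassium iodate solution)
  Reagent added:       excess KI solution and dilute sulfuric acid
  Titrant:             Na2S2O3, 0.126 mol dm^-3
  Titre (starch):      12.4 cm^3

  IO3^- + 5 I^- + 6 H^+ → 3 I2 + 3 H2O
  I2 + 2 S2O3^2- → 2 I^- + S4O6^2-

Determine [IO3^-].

0.0102 mol/L

n(S2O3^2-) = 0.0124 × 0.126 = 1.56 × 10^-3 mol
n(I2) = n(S2O3^2-)/2 = 7.81 × 10^-4 mol
From the 1:3 ratio, n(IO3^-) in the aliquot = 1/3 × 7.81 × 10^-4 = 2.60 × 10^-4 mol
[IO3^-] = 2.60 × 10^-4 / 0.0255 = 0.0102 mol/L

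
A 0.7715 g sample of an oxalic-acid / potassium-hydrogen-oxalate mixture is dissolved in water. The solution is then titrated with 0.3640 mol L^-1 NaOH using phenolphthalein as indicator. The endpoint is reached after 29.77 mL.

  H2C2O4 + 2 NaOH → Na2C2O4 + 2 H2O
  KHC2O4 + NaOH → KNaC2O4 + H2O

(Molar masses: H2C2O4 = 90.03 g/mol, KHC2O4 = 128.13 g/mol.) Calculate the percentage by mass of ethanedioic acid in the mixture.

43.31 %

n(NaOH) = 0.02977 × 0.3640 = 0.01084 mol
Let x = n(H2C2O4), y = n(KHC2O4).
Titrant: 2x + 1y = 0.01084;  mass: 90.03x + 128.13y = 0.7715
Solving, x = 3.711 × 10^-3 mol, y = 3.413 × 10^-3 mol
mass of H2C2O4 = 3.711 × 10^-3 × 90.03 = 0.3341 g
% H2C2O4 = 0.3341 / 0.7715 × 100 = 43.31 %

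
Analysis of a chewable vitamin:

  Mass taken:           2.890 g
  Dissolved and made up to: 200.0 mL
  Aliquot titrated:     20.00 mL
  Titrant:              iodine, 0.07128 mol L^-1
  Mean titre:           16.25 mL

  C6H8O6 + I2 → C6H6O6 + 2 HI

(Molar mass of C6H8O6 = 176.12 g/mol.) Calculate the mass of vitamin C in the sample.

n(I2) per titration = 0.01625 × 0.07128 = 1.158 × 10^-3 mol
n(C6H8O6) in each aliquot = 1.158 × 10^-3 mol (1:1 ratio)
n(C6H8O6) in the whole flask = 1.158 × 10^-3 × 200.0/20.00 = 0.01158 mol
mass of C6H8O6 = 0.01158 × 176.12 = 2.040 g

2.040 g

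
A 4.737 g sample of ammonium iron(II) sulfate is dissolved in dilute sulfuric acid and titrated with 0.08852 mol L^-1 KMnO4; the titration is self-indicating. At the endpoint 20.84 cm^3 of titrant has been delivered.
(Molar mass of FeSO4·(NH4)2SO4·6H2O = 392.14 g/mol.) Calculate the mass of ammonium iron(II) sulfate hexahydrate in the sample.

3.617 g

MnO4^- + 5 Fe^2+ + 8 H^+ → Mn^2+ + 5 Fe^3+ + 4 H2O
n(KMnO4) = 0.02084 L × 0.08852 mol/L = 1.845 × 10^-3 mol
From the 5:1 ratio, n(FeSO4·(NH4)2SO4·6H2O) = 5/1 × 1.845 × 10^-3 = 9.224 × 10^-3 mol
mass of FeSO4·(NH4)2SO4·6H2O = 9.224 × 10^-3 × 392.14 g/mol = 3.617 g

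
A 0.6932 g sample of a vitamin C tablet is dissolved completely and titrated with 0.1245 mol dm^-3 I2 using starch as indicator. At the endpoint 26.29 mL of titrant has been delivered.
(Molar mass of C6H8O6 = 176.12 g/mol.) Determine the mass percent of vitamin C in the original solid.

C6H8O6 + I2 → C6H6O6 + 2 HI
n(I2) = 0.02629 L × 0.1245 mol/L = 3.273 × 10^-3 mol
n(C6H8O6) = 3.273 × 10^-3 mol (1:1 ratio)
mass of C6H8O6 = 3.273 × 10^-3 × 176.12 g/mol = 0.5765 g
% C6H8O6 = 0.5765 / 0.6932 × 100 = 83.16 %

83.16 %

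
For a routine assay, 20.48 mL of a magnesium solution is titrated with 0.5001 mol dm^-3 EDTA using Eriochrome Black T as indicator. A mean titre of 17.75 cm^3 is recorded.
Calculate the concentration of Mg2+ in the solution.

Mg^2+ + EDTA^4- → [Mg(EDTA)]^2-
n(EDTA) = 0.01775 L × 0.5001 mol/L = 8.877 × 10^-3 mol
n(Mg2+) = 8.877 × 10^-3 mol (1:1 mole ratio)
[Mg2+] = 8.877 × 10^-3 mol / 0.02048 L = 0.4334 mol/L

0.4334 mol/L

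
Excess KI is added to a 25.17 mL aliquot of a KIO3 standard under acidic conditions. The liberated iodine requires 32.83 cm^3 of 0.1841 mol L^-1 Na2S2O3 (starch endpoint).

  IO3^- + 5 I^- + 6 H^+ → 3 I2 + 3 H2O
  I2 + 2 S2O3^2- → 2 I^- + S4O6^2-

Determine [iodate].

0.04002 mol/L

n(S2O3^2-) = 0.03283 × 0.1841 = 6.044 × 10^-3 mol
n(I2) = n(S2O3^2-)/2 = 3.022 × 10^-3 mol
From the 1:3 ratio, n(IO3^-) in the aliquot = 1/3 × 3.022 × 10^-3 = 1.007 × 10^-3 mol
[IO3^-] = 1.007 × 10^-3 / 0.02517 = 0.04002 mol/L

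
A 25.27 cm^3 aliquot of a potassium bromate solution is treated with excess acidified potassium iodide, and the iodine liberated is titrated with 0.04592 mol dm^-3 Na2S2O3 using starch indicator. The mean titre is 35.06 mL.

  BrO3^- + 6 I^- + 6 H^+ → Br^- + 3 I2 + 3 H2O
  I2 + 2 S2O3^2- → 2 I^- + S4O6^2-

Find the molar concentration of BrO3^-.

0.01062 mol/L

n(S2O3^2-) = 0.03506 × 0.04592 = 1.610 × 10^-3 mol
n(I2) = n(S2O3^2-)/2 = 8.050 × 10^-4 mol
From the 1:3 ratio, n(BrO3^-) in the aliquot = 1/3 × 8.050 × 10^-4 = 2.683 × 10^-4 mol
[BrO3^-] = 2.683 × 10^-4 / 0.02527 = 0.01062 mol/L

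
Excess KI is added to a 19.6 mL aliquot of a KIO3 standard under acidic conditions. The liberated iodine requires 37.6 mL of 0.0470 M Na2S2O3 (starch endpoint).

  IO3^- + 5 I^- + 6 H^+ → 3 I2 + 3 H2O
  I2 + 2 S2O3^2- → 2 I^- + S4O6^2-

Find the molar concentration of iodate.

n(S2O3^2-) = 0.0376 × 0.0470 = 1.77 × 10^-3 mol
n(I2) = n(S2O3^2-)/2 = 8.84 × 10^-4 mol
From the 1:3 ratio, n(IO3^-) in the aliquot = 1/3 × 8.84 × 10^-4 = 2.95 × 10^-4 mol
[IO3^-] = 2.95 × 10^-4 / 0.0196 = 0.0150 mol/L

0.0150 M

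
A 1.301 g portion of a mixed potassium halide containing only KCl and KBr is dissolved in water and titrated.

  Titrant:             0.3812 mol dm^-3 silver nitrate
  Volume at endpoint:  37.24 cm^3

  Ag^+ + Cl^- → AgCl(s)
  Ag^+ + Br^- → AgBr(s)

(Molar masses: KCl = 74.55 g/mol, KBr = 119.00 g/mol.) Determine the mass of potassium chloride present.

n(AgNO3) = 0.03724 × 0.3812 = 0.01420 mol
Let x = n(KCl), y = n(KBr).
Titrant: 1x + 1y = 0.01420;  mass: 74.55x + 119.00y = 1.301
Solving, x = 8.736 × 10^-3 mol, y = 5.460 × 10^-3 mol
mass of KCl = 8.736 × 10^-3 × 74.55 = 0.6513 g

0.6513 g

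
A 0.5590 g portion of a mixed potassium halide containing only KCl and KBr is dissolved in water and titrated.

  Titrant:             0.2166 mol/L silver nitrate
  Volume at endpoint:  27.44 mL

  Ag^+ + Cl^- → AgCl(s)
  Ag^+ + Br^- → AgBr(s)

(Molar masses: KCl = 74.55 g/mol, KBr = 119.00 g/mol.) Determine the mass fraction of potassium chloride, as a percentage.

n(AgNO3) = 0.02744 × 0.2166 = 5.944 × 10^-3 mol
Let x = n(KCl), y = n(KBr).
Titrant: 1x + 1y = 5.944 × 10^-3;  mass: 74.55x + 119.00y = 0.5590
Solving, x = 3.336 × 10^-3 mol, y = 2.608 × 10^-3 mol
mass of KCl = 3.336 × 10^-3 × 74.55 = 0.2487 g
% KCl = 0.2487 / 0.5590 × 100 = 44.49 %

44.49 %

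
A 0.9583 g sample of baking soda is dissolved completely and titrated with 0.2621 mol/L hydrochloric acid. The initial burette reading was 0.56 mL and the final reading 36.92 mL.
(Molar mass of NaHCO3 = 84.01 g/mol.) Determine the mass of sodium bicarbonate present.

NaHCO3 + HCl → NaCl + H2O + CO2
n(HCl) = 0.03636 L × 0.2621 mol/L = 9.530 × 10^-3 mol
n(NaHCO3) = 9.530 × 10^-3 mol (1:1 ratio)
mass of NaHCO3 = 9.530 × 10^-3 × 84.01 g/mol = 0.8006 g

0.8006 g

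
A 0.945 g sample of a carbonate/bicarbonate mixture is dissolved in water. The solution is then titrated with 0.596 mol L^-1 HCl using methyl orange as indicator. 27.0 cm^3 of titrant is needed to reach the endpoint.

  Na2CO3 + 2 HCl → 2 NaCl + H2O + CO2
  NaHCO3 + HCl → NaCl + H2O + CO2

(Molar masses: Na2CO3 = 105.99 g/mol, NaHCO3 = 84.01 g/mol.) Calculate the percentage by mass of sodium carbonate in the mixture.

73.6 %

n(HCl) = 0.0270 × 0.596 = 0.0161 mol
Let x = n(Na2CO3), y = n(NaHCO3).
Titrant: 2x + 1y = 0.0161;  mass: 105.99x + 84.01y = 0.945
Solving, x = 6.56 × 10^-3 mol, y = 2.97 × 10^-3 mol
mass of Na2CO3 = 6.56 × 10^-3 × 105.99 = 0.695 g
% Na2CO3 = 0.695 / 0.945 × 100 = 73.6 %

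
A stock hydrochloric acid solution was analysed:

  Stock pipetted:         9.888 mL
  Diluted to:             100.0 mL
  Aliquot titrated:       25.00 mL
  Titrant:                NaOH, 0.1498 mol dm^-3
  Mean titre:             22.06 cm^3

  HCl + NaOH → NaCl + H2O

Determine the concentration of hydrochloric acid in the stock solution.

1.337 mol/L

n(NaOH) = 0.02206 × 0.1498 = 3.305 × 10^-3 mol
n(HCl) in the aliquot = 3.305 × 10^-3 mol (1:1 ratio)
[HCl]_dilute = 3.305 × 10^-3 / 0.02500 = 0.1322 mol/L
Dilution factor = 100.0 / 9.888 = 10.11
[HCl]_stock = 0.1322 × 10.11 = 1.337 mol/L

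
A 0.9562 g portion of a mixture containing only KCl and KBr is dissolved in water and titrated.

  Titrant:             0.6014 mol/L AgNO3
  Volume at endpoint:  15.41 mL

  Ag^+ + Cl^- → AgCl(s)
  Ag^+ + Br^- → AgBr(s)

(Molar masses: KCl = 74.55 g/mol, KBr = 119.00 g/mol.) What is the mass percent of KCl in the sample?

n(AgNO3) = 0.01541 × 0.6014 = 9.268 × 10^-3 mol
Let x = n(KCl), y = n(KBr).
Titrant: 1x + 1y = 9.268 × 10^-3;  mass: 74.55x + 119.00y = 0.9562
Solving, x = 3.299 × 10^-3 mol, y = 5.969 × 10^-3 mol
mass of KCl = 3.299 × 10^-3 × 74.55 = 0.2459 g
% KCl = 0.2459 / 0.9562 × 100 = 25.72 %

25.72 %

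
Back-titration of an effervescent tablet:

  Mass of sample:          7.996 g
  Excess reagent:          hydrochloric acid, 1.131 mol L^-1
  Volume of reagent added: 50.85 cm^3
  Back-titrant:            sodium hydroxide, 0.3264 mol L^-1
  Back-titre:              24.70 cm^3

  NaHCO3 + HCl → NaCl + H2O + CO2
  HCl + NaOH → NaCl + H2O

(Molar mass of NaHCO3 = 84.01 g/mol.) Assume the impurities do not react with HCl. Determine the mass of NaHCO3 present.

4.154 g

n(HCl) added = 0.05085 × 1.131 = 0.05751 mol
n(NaOH) used in back-titration = 0.02470 × 0.3264 = 8.062 × 10^-3 mol
n(HCl) left over = 8.062 × 10^-3 mol (1:1 ratio)
n(HCl) consumed by analyte = 0.05751 − 8.062 × 10^-3 = 0.04945 mol
n(NaHCO3) = 0.04945 mol (1:1 ratio)
mass of NaHCO3 = 0.04945 × 84.01 = 4.154 g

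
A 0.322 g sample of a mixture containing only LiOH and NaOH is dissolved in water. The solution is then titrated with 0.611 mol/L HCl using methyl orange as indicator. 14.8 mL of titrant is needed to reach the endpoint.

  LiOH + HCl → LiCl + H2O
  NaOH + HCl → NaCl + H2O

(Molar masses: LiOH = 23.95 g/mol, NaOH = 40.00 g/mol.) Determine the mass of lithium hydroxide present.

n(HCl) = 0.0148 × 0.611 = 9.04 × 10^-3 mol
Let x = n(LiOH), y = n(NaOH).
Titrant: 1x + 1y = 9.04 × 10^-3;  mass: 23.95x + 40.00y = 0.322
Solving, x = 2.47 × 10^-3 mol, y = 6.57 × 10^-3 mol
mass of LiOH = 2.47 × 10^-3 × 23.95 = 0.0593 g

0.0593 g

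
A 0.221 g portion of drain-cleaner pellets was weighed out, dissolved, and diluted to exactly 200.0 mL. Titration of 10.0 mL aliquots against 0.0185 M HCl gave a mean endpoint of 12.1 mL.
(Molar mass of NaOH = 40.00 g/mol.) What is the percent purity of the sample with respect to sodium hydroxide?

81.0 %

NaOH + HCl → NaCl + H2O
n(HCl) per titration = 0.0121 × 0.0185 = 2.24 × 10^-4 mol
n(NaOH) in each aliquot = 2.24 × 10^-4 mol (1:1 ratio)
n(NaOH) in the whole flask = 2.24 × 10^-4 × 200.0/10.0 = 4.48 × 10^-3 mol
mass of NaOH = 4.48 × 10^-3 × 40.00 = 0.179 g
% NaOH = 0.179 / 0.221 × 100 = 81.0 %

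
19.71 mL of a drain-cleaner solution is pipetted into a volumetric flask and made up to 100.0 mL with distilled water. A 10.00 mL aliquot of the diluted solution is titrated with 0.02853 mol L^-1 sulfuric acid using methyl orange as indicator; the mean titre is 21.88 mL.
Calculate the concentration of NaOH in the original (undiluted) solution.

0.6334 mol/L

2 NaOH + H2SO4 → Na2SO4 + 2 H2O
n(H2SO4) = 0.02188 × 0.02853 = 6.242 × 10^-4 mol
From the 2:1 ratio, n(NaOH) in the aliquot = 2/1 × 6.242 × 10^-4 = 1.248 × 10^-3 mol
[NaOH]_dilute = 1.248 × 10^-3 / 0.01000 = 0.1248 mol/L
Dilution factor = 100.0 / 19.71 = 5.074
[NaOH]_stock = 0.1248 × 5.074 = 0.6334 mol/L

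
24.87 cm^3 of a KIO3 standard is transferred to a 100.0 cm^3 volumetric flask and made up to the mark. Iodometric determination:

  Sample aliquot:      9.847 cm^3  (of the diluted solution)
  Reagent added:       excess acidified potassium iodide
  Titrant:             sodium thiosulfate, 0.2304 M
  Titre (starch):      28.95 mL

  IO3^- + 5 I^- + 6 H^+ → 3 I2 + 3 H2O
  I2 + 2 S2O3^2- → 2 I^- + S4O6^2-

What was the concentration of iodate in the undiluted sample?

0.4539 M

n(S2O3^2-) = 0.02895 × 0.2304 = 6.670 × 10^-3 mol
n(I2) = n(S2O3^2-)/2 = 3.335 × 10^-3 mol
From the 1:3 ratio, n(IO3^-) in the aliquot = 1/3 × 3.335 × 10^-3 = 1.112 × 10^-3 mol
[IO3^-]_dilute = 1.112 × 10^-3 / 0.009847 = 0.1129 mol/L
[IO3^-]_original = 0.1129 × 100.0/24.87 = 0.4539 mol/L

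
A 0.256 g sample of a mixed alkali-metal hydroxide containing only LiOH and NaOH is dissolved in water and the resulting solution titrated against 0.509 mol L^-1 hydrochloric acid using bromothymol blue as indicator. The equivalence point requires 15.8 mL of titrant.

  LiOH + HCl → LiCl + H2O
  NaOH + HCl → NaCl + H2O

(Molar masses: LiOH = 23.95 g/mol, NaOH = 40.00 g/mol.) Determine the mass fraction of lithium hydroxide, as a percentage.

n(HCl) = 0.0158 × 0.509 = 8.04 × 10^-3 mol
Let x = n(LiOH), y = n(NaOH).
Titrant: 1x + 1y = 8.04 × 10^-3;  mass: 23.95x + 40.00y = 0.256
Solving, x = 4.09 × 10^-3 mol, y = 3.95 × 10^-3 mol
mass of LiOH = 4.09 × 10^-3 × 23.95 = 0.0980 g
% LiOH = 0.0980 / 0.256 × 100 = 38.3 %

38.3 %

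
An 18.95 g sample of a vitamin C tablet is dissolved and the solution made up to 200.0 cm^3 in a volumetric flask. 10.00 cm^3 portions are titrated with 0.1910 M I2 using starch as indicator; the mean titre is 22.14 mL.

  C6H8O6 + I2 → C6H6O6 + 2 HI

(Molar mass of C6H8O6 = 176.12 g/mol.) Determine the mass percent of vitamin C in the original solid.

78.60 %

n(I2) per titration = 0.02214 × 0.1910 = 4.229 × 10^-3 mol
n(C6H8O6) in each aliquot = 4.229 × 10^-3 mol (1:1 ratio)
n(C6H8O6) in the whole flask = 4.229 × 10^-3 × 200.0/10.00 = 0.08457 mol
mass of C6H8O6 = 0.08457 × 176.12 = 14.90 g
% C6H8O6 = 14.90 / 18.95 × 100 = 78.60 %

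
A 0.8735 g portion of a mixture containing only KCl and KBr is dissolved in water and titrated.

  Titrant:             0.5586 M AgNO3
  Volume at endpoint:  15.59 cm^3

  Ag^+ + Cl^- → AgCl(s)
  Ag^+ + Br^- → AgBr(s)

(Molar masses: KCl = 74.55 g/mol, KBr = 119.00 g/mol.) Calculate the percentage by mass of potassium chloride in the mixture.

31.26 %

n(AgNO3) = 0.01559 × 0.5586 = 8.709 × 10^-3 mol
Let x = n(KCl), y = n(KBr).
Titrant: 1x + 1y = 8.709 × 10^-3;  mass: 74.55x + 119.00y = 0.8735
Solving, x = 3.663 × 10^-3 mol, y = 5.046 × 10^-3 mol
mass of KCl = 3.663 × 10^-3 × 74.55 = 0.2731 g
% KCl = 0.2731 / 0.8735 × 100 = 31.26 %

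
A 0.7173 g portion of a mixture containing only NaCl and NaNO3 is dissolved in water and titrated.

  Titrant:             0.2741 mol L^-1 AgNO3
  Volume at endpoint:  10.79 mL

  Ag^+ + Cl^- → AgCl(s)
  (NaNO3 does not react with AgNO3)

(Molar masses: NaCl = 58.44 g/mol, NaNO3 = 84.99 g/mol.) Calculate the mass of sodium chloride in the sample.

n(AgNO3) = 0.01079 × 0.2741 = 2.958 × 10^-3 mol
Let x = n(NaCl), y = n(NaNO3).
Titrant: 1x = 2.958 × 10^-3;  mass: 58.44x + 84.99y = 0.7173
Solving, x = 2.958 × 10^-3 mol, y = 6.406 × 10^-3 mol
mass of NaCl = 2.958 × 10^-3 × 58.44 = 0.1728 g

0.1728 g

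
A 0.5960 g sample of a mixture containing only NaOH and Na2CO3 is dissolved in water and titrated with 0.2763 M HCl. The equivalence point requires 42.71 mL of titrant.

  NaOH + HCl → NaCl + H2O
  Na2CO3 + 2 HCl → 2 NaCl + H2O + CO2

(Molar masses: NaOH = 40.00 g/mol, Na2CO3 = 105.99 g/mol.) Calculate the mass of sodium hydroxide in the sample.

0.09044 g

n(HCl) = 0.04271 × 0.2763 = 0.01180 mol
Let x = n(NaOH), y = n(Na2CO3).
Titrant: 1x + 2y = 0.01180;  mass: 40.00x + 105.99y = 0.5960
Solving, x = 2.261 × 10^-3 mol, y = 4.770 × 10^-3 mol
mass of NaOH = 2.261 × 10^-3 × 40.00 = 0.09044 g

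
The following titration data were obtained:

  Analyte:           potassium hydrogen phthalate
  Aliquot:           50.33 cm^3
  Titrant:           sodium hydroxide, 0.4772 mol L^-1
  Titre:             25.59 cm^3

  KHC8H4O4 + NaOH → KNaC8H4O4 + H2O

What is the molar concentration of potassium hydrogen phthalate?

n(NaOH) = 0.02559 L × 0.4772 mol/L = 0.01221 mol
n(KHC8H4O4) = 0.01221 mol (1:1 mole ratio)
[KHC8H4O4] = 0.01221 mol / 0.05033 L = 0.2426 mol/L

0.2426 mol/L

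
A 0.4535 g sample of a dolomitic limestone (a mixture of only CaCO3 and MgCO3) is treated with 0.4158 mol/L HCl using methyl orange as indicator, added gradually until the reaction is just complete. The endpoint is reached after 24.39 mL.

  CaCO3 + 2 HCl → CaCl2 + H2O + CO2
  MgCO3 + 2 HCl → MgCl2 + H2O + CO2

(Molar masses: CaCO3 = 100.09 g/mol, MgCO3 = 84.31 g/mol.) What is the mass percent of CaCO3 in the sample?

36.35 %

n(HCl) = 0.02439 × 0.4158 = 0.01014 mol
Let x = n(CaCO3), y = n(MgCO3).
Titrant: 2x + 2y = 0.01014;  mass: 100.09x + 84.31y = 0.4535
Solving, x = 1.647 × 10^-3 mol, y = 3.424 × 10^-3 mol
mass of CaCO3 = 1.647 × 10^-3 × 100.09 = 0.1649 g
% CaCO3 = 0.1649 / 0.4535 × 100 = 36.35 %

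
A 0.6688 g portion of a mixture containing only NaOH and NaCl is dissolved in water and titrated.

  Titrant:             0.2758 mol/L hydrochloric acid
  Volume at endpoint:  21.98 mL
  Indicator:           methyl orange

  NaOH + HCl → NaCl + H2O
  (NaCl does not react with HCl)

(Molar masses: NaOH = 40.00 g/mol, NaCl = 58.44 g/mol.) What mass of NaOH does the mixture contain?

0.2425 g

n(HCl) = 0.02198 × 0.2758 = 6.062 × 10^-3 mol
Let x = n(NaOH), y = n(NaCl).
Titrant: 1x = 6.062 × 10^-3;  mass: 40.00x + 58.44y = 0.6688
Solving, x = 6.062 × 10^-3 mol, y = 7.295 × 10^-3 mol
mass of NaOH = 6.062 × 10^-3 × 40.00 = 0.2425 g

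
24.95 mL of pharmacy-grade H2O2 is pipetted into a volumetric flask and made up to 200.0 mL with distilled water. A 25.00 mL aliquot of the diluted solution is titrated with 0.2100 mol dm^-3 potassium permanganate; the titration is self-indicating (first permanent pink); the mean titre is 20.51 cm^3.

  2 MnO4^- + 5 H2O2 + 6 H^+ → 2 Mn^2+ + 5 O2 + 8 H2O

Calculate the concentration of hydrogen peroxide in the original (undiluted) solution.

n(KMnO4) = 0.02051 × 0.2100 = 4.307 × 10^-3 mol
From the 5:2 ratio, n(H2O2) in the aliquot = 5/2 × 4.307 × 10^-3 = 0.01077 mol
[H2O2]_dilute = 0.01077 / 0.02500 = 0.4307 mol/L
Dilution factor = 200.0 / 24.95 = 8.016
[H2O2]_stock = 0.4307 × 8.016 = 3.453 mol/L

3.453 mol/L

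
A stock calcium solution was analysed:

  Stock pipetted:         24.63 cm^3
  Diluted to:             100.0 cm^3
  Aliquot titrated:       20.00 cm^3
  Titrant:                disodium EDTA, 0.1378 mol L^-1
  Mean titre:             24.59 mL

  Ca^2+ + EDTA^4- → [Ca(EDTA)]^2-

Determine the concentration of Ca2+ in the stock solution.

n(EDTA) = 0.02459 × 0.1378 = 3.389 × 10^-3 mol
n(Ca2+) in the aliquot = 3.389 × 10^-3 mol (1:1 ratio)
[Ca2+]_dilute = 3.389 × 10^-3 / 0.02000 = 0.1694 mol/L
Dilution factor = 100.0 / 24.63 = 4.060
[Ca2+]_stock = 0.1694 × 4.060 = 0.6879 mol/L

0.6879 mol/L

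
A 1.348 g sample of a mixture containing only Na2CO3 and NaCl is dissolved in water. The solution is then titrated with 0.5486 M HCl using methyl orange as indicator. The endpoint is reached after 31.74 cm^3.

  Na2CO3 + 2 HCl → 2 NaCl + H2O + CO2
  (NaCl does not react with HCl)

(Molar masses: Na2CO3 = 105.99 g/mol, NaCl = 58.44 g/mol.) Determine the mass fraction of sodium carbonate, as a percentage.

68.46 %

n(HCl) = 0.03174 × 0.5486 = 0.01741 mol
Let x = n(Na2CO3), y = n(NaCl).
Titrant: 2x = 0.01741;  mass: 105.99x + 58.44y = 1.348
Solving, x = 8.706 × 10^-3 mol, y = 7.276 × 10^-3 mol
mass of Na2CO3 = 8.706 × 10^-3 × 105.99 = 0.9228 g
% Na2CO3 = 0.9228 / 1.348 × 100 = 68.46 %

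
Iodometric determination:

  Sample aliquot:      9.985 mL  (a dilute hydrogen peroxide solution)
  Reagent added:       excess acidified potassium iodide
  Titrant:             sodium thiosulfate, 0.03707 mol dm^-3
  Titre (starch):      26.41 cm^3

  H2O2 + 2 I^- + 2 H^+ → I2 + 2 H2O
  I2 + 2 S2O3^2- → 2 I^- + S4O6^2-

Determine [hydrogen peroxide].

0.04902 mol/L

n(S2O3^2-) = 0.02641 × 0.03707 = 9.790 × 10^-4 mol
n(I2) = n(S2O3^2-)/2 = 4.895 × 10^-4 mol
n(H2O2) in the aliquot = 4.895 × 10^-4 mol (1:1 ratio)
[H2O2] = 4.895 × 10^-4 / 0.009985 = 0.04902 mol/L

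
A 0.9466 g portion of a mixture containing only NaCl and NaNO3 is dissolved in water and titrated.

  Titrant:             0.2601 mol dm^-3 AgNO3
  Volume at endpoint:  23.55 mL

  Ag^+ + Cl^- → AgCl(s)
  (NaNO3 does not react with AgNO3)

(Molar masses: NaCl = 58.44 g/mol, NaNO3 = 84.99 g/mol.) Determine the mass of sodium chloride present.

0.3580 g

n(AgNO3) = 0.02355 × 0.2601 = 6.125 × 10^-3 mol
Let x = n(NaCl), y = n(NaNO3).
Titrant: 1x = 6.125 × 10^-3;  mass: 58.44x + 84.99y = 0.9466
Solving, x = 6.125 × 10^-3 mol, y = 6.926 × 10^-3 mol
mass of NaCl = 6.125 × 10^-3 × 58.44 = 0.3580 g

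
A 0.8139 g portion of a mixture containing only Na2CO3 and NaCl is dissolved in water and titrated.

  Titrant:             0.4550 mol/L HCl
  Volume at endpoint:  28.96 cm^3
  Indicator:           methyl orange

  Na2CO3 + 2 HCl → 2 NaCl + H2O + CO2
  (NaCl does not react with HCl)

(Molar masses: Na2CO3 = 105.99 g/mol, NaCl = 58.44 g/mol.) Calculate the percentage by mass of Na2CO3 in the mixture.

n(HCl) = 0.02896 × 0.4550 = 0.01318 mol
Let x = n(Na2CO3), y = n(NaCl).
Titrant: 2x = 0.01318;  mass: 105.99x + 58.44y = 0.8139
Solving, x = 6.588 × 10^-3 mol, y = 1.978 × 10^-3 mol
mass of Na2CO3 = 6.588 × 10^-3 × 105.99 = 0.6983 g
% Na2CO3 = 0.6983 / 0.8139 × 100 = 85.80 %

85.80 %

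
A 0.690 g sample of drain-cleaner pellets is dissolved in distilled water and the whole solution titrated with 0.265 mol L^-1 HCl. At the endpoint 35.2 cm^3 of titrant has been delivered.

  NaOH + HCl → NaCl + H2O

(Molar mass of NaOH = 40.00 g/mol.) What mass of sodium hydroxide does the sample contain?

0.373 g

n(HCl) = 0.0352 L × 0.265 mol/L = 9.33 × 10^-3 mol
n(NaOH) = 9.33 × 10^-3 mol (1:1 ratio)
mass of NaOH = 9.33 × 10^-3 × 40.00 g/mol = 0.373 g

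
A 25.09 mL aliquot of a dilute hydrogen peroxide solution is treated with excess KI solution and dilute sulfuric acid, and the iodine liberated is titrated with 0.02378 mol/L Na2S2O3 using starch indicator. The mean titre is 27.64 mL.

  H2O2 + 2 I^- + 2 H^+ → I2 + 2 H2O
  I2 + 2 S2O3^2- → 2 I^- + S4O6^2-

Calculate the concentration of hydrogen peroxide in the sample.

0.01310 mol/L

n(S2O3^2-) = 0.02764 × 0.02378 = 6.573 × 10^-4 mol
n(I2) = n(S2O3^2-)/2 = 3.286 × 10^-4 mol
n(H2O2) in the aliquot = 3.286 × 10^-4 mol (1:1 ratio)
[H2O2] = 3.286 × 10^-4 / 0.02509 = 0.01310 mol/L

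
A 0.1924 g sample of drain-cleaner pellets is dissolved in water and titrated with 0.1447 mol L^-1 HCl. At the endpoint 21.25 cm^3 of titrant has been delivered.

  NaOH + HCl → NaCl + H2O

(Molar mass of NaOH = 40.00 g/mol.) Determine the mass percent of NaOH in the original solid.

63.93 %

n(HCl) = 0.02125 L × 0.1447 mol/L = 3.075 × 10^-3 mol
n(NaOH) = 3.075 × 10^-3 mol (1:1 ratio)
mass of NaOH = 3.075 × 10^-3 × 40.00 g/mol = 0.1230 g
% NaOH = 0.1230 / 0.1924 × 100 = 63.93 %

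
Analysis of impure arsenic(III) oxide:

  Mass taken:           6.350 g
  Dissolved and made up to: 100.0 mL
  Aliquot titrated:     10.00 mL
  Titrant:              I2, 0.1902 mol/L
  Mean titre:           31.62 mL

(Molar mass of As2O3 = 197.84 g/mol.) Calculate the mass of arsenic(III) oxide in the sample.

As2O3 + 2 I2 + 2 H2O → As2O5 + 4 HI
n(I2) per titration = 0.03162 × 0.1902 = 6.014 × 10^-3 mol
From the 1:2 ratio, n(As2O3) in each aliquot = 1/2 × 6.014 × 10^-3 = 3.007 × 10^-3 mol
n(As2O3) in the whole flask = 3.007 × 10^-3 × 100.0/10.00 = 0.03007 mol
mass of As2O3 = 0.03007 × 197.84 = 5.949 g

5.949 g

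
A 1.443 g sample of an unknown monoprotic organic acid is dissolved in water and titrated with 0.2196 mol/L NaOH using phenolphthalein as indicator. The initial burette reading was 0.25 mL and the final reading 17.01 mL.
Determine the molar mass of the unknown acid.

392.1 g/mol

n(NaOH) = 0.01676 L × 0.2196 mol/L = 3.680 × 10^-3 mol
n(HA) = 3.680 × 10^-3 mol (1:1 ratio)
M = m / n = 1.443 g / 3.680 × 10^-3 mol = 392.1 g/mol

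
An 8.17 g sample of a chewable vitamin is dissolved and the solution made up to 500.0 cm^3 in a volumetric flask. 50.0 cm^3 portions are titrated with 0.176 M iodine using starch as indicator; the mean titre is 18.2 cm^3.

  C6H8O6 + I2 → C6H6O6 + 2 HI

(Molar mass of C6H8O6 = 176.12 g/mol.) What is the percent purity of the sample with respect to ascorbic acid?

69.1 %

n(I2) per titration = 0.0182 × 0.176 = 3.20 × 10^-3 mol
n(C6H8O6) in each aliquot = 3.20 × 10^-3 mol (1:1 ratio)
n(C6H8O6) in the whole flask = 3.20 × 10^-3 × 500.0/50.0 = 0.0320 mol
mass of C6H8O6 = 0.0320 × 176.12 = 5.64 g
% C6H8O6 = 5.64 / 8.17 × 100 = 69.1 %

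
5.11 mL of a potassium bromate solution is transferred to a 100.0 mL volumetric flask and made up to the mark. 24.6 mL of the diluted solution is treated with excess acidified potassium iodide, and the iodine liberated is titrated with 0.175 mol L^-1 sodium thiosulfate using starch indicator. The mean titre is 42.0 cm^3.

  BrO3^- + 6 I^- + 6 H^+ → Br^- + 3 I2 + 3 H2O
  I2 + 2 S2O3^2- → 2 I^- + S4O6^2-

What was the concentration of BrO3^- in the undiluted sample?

n(S2O3^2-) = 0.0420 × 0.175 = 7.35 × 10^-3 mol
n(I2) = n(S2O3^2-)/2 = 3.67 × 10^-3 mol
From the 1:3 ratio, n(BrO3^-) in the aliquot = 1/3 × 3.67 × 10^-3 = 1.22 × 10^-3 mol
[BrO3^-]_dilute = 1.22 × 10^-3 / 0.0246 = 0.0498 mol/L
[BrO3^-]_original = 0.0498 × 100.0/5.11 = 0.974 mol/L

0.974 mol/L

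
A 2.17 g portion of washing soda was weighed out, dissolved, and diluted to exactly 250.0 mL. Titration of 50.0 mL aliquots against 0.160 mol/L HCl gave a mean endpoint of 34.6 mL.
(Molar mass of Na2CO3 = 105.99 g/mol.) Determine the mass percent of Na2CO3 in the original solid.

67.6 %

Na2CO3 + 2 HCl → 2 NaCl + H2O + CO2
n(HCl) per titration = 0.0346 × 0.160 = 5.54 × 10^-3 mol
From the 1:2 ratio, n(Na2CO3) in each aliquot = 1/2 × 5.54 × 10^-3 = 2.77 × 10^-3 mol
n(Na2CO3) in the whole flask = 2.77 × 10^-3 × 250.0/50.0 = 0.0138 mol
mass of Na2CO3 = 0.0138 × 105.99 = 1.47 g
% Na2CO3 = 1.47 / 2.17 × 100 = 67.6 %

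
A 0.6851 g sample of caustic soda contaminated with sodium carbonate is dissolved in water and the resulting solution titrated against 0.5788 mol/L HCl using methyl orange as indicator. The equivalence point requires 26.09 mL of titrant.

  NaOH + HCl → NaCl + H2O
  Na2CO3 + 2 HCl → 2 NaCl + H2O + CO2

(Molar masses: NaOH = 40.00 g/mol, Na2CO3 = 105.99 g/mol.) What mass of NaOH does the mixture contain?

0.3545 g

n(HCl) = 0.02609 × 0.5788 = 0.01510 mol
Let x = n(NaOH), y = n(Na2CO3).
Titrant: 1x + 2y = 0.01510;  mass: 40.00x + 105.99y = 0.6851
Solving, x = 8.863 × 10^-3 mol, y = 3.119 × 10^-3 mol
mass of NaOH = 8.863 × 10^-3 × 40.00 = 0.3545 g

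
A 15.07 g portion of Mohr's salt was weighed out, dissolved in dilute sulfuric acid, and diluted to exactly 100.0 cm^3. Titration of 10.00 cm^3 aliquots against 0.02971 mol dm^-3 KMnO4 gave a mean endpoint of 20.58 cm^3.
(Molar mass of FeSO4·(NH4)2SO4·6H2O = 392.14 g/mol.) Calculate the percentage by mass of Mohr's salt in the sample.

79.55 %

MnO4^- + 5 Fe^2+ + 8 H^+ → Mn^2+ + 5 Fe^3+ + 4 H2O
n(KMnO4) per titration = 0.02058 × 0.02971 = 6.114 × 10^-4 mol
From the 5:1 ratio, n(FeSO4·(NH4)2SO4·6H2O) in each aliquot = 5/1 × 6.114 × 10^-4 = 3.057 × 10^-3 mol
n(FeSO4·(NH4)2SO4·6H2O) in the whole flask = 3.057 × 10^-3 × 100.0/10.00 = 0.03057 mol
mass of FeSO4·(NH4)2SO4·6H2O = 0.03057 × 392.14 = 11.99 g
% FeSO4·(NH4)2SO4·6H2O = 11.99 / 15.07 × 100 = 79.55 %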